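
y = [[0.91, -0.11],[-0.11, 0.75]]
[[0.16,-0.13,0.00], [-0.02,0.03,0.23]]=y@[[0.18, -0.14, 0.04], [-0.0, 0.02, 0.31]]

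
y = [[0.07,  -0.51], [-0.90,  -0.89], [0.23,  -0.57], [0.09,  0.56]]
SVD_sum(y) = [[-0.2, -0.36], [-0.6, -1.06], [-0.19, -0.33], [0.26, 0.46]] + [[0.27, -0.15], [-0.30, 0.17], [0.42, -0.24], [-0.17, 0.10]]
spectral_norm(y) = 1.44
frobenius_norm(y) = 1.60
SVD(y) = [[-0.28,0.45],[-0.84,-0.49],[-0.26,0.69],[0.37,-0.28]] @ diag([1.4422033274717352, 0.6976027252164769]) @ [[0.49, 0.87], [0.87, -0.49]]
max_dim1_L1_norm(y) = 1.79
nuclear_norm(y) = 2.14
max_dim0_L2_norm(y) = 1.3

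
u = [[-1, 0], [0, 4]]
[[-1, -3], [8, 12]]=u @ [[1, 3], [2, 3]]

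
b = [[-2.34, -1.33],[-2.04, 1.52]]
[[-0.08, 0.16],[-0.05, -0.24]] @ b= [[-0.14, 0.35],[0.61, -0.3]]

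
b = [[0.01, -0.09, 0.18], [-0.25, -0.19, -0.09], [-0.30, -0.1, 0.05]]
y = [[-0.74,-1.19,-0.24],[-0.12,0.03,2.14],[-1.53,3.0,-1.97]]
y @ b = [[0.36, 0.32, -0.04],[-0.65, -0.21, 0.08],[-0.17, -0.24, -0.64]]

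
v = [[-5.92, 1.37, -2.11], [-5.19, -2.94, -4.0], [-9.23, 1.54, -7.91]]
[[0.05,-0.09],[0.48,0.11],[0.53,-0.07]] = v@[[0.01, 0.01],[-0.06, -0.04],[-0.09, -0.01]]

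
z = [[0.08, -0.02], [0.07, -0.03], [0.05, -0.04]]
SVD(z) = [[-0.64, 0.61], [-0.60, -0.00], [-0.48, -0.8]] @ diag([0.1274214352561381, 0.021535501788112702]) @ [[-0.92, 0.39],[0.39, 0.92]]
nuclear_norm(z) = 0.15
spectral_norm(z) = 0.13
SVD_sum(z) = [[0.07, -0.03],  [0.07, -0.03],  [0.06, -0.02]] + [[0.01, 0.01], [-0.0, -0.0], [-0.01, -0.02]]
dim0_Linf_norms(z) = [0.08, 0.04]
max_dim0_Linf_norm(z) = 0.08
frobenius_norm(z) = 0.13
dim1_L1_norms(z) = [0.1, 0.1, 0.09]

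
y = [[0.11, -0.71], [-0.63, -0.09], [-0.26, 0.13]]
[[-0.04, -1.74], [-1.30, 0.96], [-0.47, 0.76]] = y@[[2.01,  -1.84], [0.37,  2.16]]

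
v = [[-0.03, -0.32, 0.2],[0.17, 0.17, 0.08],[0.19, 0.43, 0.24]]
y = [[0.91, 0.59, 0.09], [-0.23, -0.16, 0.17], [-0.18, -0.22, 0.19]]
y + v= [[0.88, 0.27, 0.29], [-0.06, 0.01, 0.25], [0.01, 0.21, 0.43]]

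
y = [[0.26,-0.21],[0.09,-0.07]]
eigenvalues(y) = [0.19, 0.0]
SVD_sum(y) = [[0.26,-0.21],  [0.09,-0.07]] + [[-0.00, -0.00], [0.0, 0.0]]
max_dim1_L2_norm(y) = 0.33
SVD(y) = [[-0.95, -0.32],  [-0.32, 0.95]] @ diag([0.35312330770644135, 0.0019823103848526534]) @ [[-0.78, 0.63], [0.63, 0.78]]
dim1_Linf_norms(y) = [0.26, 0.09]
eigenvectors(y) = [[0.94, 0.63], [0.33, 0.77]]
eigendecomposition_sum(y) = [[0.26, -0.21], [0.09, -0.08]] + [[-0.00, 0.00], [-0.0, 0.01]]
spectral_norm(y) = 0.35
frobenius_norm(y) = 0.35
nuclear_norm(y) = 0.36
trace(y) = 0.19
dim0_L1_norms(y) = [0.35, 0.28]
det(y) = 0.00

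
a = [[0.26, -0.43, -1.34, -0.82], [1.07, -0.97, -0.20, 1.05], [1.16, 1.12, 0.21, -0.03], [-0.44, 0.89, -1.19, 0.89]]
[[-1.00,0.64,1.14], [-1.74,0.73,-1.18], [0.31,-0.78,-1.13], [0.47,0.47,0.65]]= a @[[-0.65, -0.11, -0.80], [0.87, -0.48, -0.07], [0.41, -0.51, -0.68], [-0.11, 0.27, -0.5]]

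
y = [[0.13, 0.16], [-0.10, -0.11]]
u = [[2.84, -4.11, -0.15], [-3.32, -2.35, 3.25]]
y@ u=[[-0.16, -0.91, 0.5], [0.08, 0.67, -0.34]]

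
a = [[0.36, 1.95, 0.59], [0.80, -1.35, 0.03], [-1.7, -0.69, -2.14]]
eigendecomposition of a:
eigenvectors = [[0.78+0.00j, (-0.05-0.3j), -0.05+0.30j], [(0.3+0j), -0.15+0.34j, (-0.15-0.34j)], [-0.54+0.00j, (0.88+0j), 0.88-0.00j]]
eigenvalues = [(0.69+0j), (-1.91+0.31j), (-1.91-0.31j)]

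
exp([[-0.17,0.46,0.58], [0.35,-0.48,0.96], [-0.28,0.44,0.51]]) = [[0.81,0.49,0.96], [0.14,0.86,1.18], [-0.28,0.43,1.81]]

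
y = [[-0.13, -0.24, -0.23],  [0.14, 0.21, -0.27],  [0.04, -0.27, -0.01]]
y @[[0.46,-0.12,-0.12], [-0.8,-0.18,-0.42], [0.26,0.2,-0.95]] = [[0.07, 0.01, 0.33], [-0.17, -0.11, 0.15], [0.23, 0.04, 0.12]]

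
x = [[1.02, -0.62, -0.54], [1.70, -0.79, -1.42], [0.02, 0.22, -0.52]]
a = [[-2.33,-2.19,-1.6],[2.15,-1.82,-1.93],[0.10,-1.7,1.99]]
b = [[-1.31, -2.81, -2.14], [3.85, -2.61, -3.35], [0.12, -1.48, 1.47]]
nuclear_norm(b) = 11.34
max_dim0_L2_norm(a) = 3.32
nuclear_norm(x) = 3.28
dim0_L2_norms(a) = [3.17, 3.32, 3.2]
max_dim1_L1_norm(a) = 6.12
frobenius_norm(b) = 7.17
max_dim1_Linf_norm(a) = 2.33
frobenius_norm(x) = 2.75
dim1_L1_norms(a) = [6.12, 5.9, 3.79]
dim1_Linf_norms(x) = [1.02, 1.7, 0.52]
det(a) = 31.43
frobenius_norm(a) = 5.60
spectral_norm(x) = 2.69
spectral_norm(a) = 3.79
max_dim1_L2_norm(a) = 3.58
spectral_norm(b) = 6.07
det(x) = -0.00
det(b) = 40.08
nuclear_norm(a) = 9.58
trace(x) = -0.29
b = x + a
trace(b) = -2.45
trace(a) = -2.16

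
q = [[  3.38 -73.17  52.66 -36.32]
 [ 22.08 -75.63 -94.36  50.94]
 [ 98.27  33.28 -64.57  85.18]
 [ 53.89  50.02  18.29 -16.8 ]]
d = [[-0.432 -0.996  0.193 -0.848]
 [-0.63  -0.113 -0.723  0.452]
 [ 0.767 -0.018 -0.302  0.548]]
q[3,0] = 53.89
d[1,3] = 0.452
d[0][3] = -0.848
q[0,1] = -73.17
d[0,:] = [-0.432, -0.996, 0.193, -0.848]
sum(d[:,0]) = -0.29500000000000004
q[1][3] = 50.94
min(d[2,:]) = -0.302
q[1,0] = 22.08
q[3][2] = 18.29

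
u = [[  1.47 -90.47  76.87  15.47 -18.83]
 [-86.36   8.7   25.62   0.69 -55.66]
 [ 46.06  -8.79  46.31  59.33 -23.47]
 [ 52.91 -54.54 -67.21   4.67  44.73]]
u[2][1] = -8.79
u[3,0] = 52.91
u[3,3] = 4.67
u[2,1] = -8.79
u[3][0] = 52.91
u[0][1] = -90.47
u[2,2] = 46.31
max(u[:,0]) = 52.91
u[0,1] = -90.47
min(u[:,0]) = -86.36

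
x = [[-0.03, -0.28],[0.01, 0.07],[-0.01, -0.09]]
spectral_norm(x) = 0.30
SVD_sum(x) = [[-0.03,-0.28], [0.01,0.07], [-0.01,-0.09]] + [[0.0, -0.00], [0.0, -0.00], [-0.00, 0.00]]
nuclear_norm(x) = 0.31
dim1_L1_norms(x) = [0.31, 0.08, 0.1]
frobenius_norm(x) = 0.30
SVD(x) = [[-0.93, -0.26], [0.23, -0.96], [-0.3, 0.06]] @ diag([0.3041285284113928, 0.0024162380513048417]) @ [[0.11,  0.99], [-0.99,  0.11]]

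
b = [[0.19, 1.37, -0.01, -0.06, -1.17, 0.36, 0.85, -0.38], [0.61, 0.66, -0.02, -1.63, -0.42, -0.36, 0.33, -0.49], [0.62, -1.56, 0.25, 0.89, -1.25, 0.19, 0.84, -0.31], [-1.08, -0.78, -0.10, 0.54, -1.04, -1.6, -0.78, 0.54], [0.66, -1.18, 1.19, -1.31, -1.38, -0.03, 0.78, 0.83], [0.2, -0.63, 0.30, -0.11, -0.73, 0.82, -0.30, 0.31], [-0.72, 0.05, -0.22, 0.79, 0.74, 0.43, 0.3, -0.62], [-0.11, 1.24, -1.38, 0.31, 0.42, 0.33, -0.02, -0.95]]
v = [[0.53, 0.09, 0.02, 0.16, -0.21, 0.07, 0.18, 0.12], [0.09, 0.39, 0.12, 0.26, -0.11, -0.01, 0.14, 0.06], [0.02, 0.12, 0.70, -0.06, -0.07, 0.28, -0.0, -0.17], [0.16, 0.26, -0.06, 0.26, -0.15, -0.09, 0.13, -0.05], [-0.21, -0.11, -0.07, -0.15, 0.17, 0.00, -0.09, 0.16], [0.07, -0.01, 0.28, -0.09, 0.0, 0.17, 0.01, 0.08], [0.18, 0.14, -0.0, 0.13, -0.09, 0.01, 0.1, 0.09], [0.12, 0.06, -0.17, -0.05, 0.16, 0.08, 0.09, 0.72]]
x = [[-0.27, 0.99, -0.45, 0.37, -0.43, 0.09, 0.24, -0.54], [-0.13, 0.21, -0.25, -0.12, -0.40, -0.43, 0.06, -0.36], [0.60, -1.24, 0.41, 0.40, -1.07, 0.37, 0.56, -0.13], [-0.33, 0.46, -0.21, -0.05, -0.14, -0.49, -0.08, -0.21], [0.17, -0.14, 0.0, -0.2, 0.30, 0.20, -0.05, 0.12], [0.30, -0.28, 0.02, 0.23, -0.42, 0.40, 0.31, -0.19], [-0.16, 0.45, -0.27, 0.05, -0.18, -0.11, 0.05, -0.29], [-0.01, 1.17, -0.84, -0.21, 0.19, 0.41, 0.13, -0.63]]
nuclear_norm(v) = 3.06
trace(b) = 0.43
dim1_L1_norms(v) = [1.38, 1.18, 1.42, 1.16, 0.96, 0.71, 0.74, 1.45]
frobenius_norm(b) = 6.19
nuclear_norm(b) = 14.64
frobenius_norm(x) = 3.34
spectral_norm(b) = 4.03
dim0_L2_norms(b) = [1.72, 2.95, 1.88, 2.49, 2.71, 1.96, 1.71, 1.69]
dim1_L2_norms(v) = [0.64, 0.53, 0.79, 0.46, 0.38, 0.36, 0.31, 0.78]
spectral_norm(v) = 0.97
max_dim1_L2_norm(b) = 2.86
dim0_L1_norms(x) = [1.97, 4.94, 2.45, 1.63, 3.13, 2.5, 1.48, 2.47]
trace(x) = 0.42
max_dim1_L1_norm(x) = 4.78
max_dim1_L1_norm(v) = 1.45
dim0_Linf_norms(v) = [0.53, 0.39, 0.7, 0.26, 0.21, 0.28, 0.18, 0.72]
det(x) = 0.00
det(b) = 14.52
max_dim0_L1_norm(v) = 1.45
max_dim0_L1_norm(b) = 7.47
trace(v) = 3.04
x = v @ b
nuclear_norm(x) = 5.96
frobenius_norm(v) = 1.58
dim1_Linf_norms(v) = [0.53, 0.39, 0.7, 0.26, 0.21, 0.28, 0.18, 0.72]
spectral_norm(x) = 2.60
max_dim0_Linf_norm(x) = 1.24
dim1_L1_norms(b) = [4.39, 4.52, 5.91, 6.46, 7.36, 3.4, 3.87, 4.76]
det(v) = 0.00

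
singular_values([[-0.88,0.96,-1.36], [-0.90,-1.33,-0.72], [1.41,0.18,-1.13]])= [1.98, 1.96, 1.47]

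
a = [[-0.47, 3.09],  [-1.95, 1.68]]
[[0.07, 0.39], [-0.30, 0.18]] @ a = [[-0.79, 0.87], [-0.21, -0.62]]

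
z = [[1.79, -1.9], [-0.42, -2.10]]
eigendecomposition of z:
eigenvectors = [[0.99, 0.42],[-0.1, 0.91]]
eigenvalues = [1.99, -2.3]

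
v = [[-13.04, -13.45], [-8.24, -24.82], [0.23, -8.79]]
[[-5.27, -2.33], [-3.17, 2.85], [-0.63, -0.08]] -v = [[7.77,11.12],[5.07,27.67],[-0.86,8.71]]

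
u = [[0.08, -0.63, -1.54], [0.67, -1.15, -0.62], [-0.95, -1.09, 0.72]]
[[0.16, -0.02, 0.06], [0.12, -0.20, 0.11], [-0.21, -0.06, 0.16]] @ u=[[-0.06, -0.14, -0.19], [-0.23, 0.03, 0.02], [-0.21, 0.03, 0.48]]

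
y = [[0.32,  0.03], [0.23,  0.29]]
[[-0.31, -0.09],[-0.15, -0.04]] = y@ [[-0.98, -0.28], [0.27, 0.08]]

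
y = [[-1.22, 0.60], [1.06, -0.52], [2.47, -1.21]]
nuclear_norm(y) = 3.29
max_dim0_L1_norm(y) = 4.75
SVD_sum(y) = [[-1.22, 0.60],[1.06, -0.52],[2.47, -1.21]] + [[0.0, 0.0], [-0.00, -0.00], [0.0, 0.0]]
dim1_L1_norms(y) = [1.82, 1.58, 3.68]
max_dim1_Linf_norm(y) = 2.47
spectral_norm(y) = 3.29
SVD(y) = [[-0.41, -0.86], [0.36, 0.13], [0.84, -0.48]] @ diag([3.2874604713437092, 0.0019103278783080305]) @ [[0.9, -0.44], [-0.44, -0.90]]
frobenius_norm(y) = 3.29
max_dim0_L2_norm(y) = 2.95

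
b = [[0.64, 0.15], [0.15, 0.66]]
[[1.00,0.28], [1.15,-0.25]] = b @ [[1.22,0.55], [1.47,-0.51]]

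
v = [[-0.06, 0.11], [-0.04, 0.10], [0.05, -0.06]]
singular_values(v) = [0.18, 0.02]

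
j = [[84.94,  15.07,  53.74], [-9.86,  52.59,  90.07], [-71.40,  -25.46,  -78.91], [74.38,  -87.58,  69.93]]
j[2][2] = -78.91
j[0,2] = 53.74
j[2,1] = -25.46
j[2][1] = -25.46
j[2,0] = -71.4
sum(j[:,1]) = -45.38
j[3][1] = -87.58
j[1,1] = 52.59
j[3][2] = 69.93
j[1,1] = 52.59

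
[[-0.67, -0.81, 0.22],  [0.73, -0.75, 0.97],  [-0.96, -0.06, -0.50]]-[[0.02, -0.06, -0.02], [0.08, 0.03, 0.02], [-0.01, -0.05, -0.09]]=[[-0.69,  -0.75,  0.24],[0.65,  -0.78,  0.95],[-0.95,  -0.01,  -0.41]]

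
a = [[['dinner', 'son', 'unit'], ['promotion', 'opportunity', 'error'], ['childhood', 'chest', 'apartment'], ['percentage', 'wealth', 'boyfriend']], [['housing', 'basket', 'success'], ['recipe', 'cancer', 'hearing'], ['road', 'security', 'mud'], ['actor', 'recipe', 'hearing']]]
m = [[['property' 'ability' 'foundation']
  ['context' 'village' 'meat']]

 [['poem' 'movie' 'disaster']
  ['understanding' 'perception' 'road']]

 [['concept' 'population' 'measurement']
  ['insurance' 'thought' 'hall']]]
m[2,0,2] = 'measurement'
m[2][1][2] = 'hall'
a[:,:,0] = [['dinner', 'promotion', 'childhood', 'percentage'], ['housing', 'recipe', 'road', 'actor']]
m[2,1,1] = 'thought'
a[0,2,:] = ['childhood', 'chest', 'apartment']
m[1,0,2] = 'disaster'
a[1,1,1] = 'cancer'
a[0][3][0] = 'percentage'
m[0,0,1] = 'ability'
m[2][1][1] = 'thought'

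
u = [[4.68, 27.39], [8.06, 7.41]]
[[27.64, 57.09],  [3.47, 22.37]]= u @ [[-0.59,  1.02], [1.11,  1.91]]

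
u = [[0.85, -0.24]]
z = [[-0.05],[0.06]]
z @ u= [[-0.04,0.01], [0.05,-0.01]]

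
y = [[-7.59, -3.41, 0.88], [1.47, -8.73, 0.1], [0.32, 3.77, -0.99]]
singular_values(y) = [10.36, 7.47, 0.78]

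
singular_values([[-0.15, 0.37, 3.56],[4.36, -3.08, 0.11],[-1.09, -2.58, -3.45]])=[5.68, 5.1, 1.66]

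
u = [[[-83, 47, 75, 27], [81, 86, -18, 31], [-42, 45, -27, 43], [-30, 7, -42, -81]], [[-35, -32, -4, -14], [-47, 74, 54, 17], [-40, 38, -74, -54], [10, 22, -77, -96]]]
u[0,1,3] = 31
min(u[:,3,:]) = -96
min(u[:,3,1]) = 7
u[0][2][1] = 45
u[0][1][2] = -18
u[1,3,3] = -96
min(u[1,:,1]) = -32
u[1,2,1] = 38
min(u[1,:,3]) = -96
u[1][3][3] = -96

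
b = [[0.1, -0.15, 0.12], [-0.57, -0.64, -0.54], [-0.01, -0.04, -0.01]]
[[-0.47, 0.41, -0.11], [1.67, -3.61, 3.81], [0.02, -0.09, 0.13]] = b @ [[-0.00, 5.28, -2.94],[0.34, 0.85, -2.24],[-3.5, 0.1, -1.3]]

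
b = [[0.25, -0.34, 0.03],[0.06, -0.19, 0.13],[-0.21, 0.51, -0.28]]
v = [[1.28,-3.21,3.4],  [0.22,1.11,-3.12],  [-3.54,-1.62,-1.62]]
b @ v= [[0.14, -1.23, 1.86],[-0.43, -0.61, 0.59],[0.83, 1.69, -1.85]]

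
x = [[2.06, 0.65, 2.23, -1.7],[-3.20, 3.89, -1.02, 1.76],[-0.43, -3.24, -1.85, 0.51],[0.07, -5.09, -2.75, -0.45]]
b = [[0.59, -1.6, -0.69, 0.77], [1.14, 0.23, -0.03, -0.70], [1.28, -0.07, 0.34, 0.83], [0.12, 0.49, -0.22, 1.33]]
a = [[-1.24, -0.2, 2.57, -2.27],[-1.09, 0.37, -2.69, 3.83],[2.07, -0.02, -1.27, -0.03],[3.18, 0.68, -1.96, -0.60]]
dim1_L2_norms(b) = [1.99, 1.36, 1.56, 1.44]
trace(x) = 3.65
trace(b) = 2.49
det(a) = -1.22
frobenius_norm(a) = 7.57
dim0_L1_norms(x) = [5.76, 12.87, 7.85, 4.42]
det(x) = -3.29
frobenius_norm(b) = 3.22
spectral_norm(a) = 6.00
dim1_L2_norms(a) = [3.65, 4.82, 2.43, 3.84]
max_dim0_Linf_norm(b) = 1.6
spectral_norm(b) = 2.24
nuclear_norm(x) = 13.96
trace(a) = -2.74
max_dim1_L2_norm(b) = 1.99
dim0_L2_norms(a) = [4.14, 0.8, 4.39, 4.49]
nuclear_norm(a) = 11.19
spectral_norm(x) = 7.79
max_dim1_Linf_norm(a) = 3.83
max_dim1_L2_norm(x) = 5.8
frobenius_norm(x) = 9.49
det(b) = 2.78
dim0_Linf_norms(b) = [1.28, 1.6, 0.69, 1.33]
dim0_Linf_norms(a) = [3.18, 0.68, 2.69, 3.83]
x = a @ b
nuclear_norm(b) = 5.92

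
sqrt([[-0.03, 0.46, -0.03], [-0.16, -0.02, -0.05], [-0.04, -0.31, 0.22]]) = [[0.36, 0.66, 0.01], [-0.24, 0.35, -0.06], [-0.13, -0.28, 0.45]]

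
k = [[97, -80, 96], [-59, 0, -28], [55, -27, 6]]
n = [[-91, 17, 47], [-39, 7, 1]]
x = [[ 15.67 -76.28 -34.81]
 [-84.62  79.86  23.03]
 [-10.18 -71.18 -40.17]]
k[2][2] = 6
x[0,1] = -76.28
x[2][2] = -40.17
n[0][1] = 17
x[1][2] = 23.03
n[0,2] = 47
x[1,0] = -84.62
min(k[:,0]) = -59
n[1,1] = 7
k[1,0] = -59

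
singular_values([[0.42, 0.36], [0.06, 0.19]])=[0.58, 0.1]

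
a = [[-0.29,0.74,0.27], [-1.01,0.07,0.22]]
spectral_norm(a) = 1.15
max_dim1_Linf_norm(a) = 1.01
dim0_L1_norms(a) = [1.3, 0.81, 0.49]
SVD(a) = [[-0.54, -0.84], [-0.84, 0.54]] @ diag([1.1546362360726754, 0.6669446471394198]) @ [[0.87, -0.4, -0.29], [-0.45, -0.88, -0.16]]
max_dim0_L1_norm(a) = 1.3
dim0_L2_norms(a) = [1.05, 0.74, 0.35]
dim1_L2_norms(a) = [0.84, 1.04]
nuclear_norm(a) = 1.82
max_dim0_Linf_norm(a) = 1.01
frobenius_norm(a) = 1.33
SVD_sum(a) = [[-0.54, 0.25, 0.18],  [-0.85, 0.39, 0.28]] + [[0.25, 0.49, 0.09], [-0.16, -0.32, -0.06]]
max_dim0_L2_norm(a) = 1.05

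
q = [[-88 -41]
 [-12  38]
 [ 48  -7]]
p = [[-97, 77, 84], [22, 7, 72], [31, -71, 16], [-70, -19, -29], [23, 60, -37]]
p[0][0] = -97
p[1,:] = [22, 7, 72]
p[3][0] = -70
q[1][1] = 38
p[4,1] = 60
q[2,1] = -7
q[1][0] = -12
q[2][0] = 48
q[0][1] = -41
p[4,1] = 60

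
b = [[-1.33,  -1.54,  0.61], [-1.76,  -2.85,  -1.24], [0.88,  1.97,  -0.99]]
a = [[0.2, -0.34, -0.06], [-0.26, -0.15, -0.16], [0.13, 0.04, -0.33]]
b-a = [[-1.53, -1.20, 0.67], [-1.5, -2.7, -1.08], [0.75, 1.93, -0.66]]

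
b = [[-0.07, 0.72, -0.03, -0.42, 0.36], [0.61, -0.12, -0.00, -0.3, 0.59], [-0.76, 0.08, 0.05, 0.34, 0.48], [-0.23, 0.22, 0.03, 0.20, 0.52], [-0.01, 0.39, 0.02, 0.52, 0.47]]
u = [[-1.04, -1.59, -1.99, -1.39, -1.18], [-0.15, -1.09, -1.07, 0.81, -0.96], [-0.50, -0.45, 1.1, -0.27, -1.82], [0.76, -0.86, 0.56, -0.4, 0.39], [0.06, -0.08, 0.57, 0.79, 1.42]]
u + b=[[-1.11, -0.87, -2.02, -1.81, -0.82], [0.46, -1.21, -1.07, 0.51, -0.37], [-1.26, -0.37, 1.15, 0.07, -1.34], [0.53, -0.64, 0.59, -0.20, 0.91], [0.05, 0.31, 0.59, 1.31, 1.89]]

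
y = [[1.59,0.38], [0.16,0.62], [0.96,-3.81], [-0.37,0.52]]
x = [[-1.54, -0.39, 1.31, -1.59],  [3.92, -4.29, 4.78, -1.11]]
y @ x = [[-0.96,-2.25,3.90,-2.95], [2.18,-2.72,3.17,-0.94], [-16.41,15.97,-16.95,2.70], [2.61,-2.09,2.00,0.01]]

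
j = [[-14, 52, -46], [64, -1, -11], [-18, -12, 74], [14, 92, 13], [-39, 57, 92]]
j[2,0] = -18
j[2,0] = -18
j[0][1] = 52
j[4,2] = 92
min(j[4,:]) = -39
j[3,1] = 92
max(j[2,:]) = 74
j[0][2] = -46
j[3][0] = 14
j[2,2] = 74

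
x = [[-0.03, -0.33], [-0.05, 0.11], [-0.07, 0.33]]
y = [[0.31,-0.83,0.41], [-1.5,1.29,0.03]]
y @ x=[[0.00, -0.06], [-0.02, 0.65]]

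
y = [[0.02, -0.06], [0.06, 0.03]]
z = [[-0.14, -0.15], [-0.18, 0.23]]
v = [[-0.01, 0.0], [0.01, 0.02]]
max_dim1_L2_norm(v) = 0.02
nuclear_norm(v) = 0.03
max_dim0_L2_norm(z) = 0.27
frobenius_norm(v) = 0.02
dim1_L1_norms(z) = [0.29, 0.41]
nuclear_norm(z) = 0.50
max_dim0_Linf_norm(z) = 0.23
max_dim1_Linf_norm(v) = 0.02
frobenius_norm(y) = 0.09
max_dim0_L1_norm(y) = 0.09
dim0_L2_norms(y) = [0.06, 0.07]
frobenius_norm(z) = 0.36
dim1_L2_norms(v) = [0.01, 0.02]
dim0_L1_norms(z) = [0.32, 0.38]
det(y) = 0.00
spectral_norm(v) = 0.02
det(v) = -0.00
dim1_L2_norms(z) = [0.21, 0.29]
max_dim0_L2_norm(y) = 0.07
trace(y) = 0.05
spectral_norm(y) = 0.07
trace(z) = 0.09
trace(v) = 0.01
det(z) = -0.06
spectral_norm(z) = 0.30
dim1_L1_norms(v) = [0.01, 0.03]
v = z @ y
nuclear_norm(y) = 0.13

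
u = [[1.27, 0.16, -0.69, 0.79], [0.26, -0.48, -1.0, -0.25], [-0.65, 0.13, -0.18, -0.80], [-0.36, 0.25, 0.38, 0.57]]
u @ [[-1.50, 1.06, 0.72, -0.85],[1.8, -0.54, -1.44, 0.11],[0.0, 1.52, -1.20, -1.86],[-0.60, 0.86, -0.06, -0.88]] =[[-2.09, 0.89, 1.46, -0.47],[-1.10, -1.20, 2.09, 1.81],[1.69, -1.72, -0.39, 1.61],[0.65, 0.55, -1.11, -0.87]]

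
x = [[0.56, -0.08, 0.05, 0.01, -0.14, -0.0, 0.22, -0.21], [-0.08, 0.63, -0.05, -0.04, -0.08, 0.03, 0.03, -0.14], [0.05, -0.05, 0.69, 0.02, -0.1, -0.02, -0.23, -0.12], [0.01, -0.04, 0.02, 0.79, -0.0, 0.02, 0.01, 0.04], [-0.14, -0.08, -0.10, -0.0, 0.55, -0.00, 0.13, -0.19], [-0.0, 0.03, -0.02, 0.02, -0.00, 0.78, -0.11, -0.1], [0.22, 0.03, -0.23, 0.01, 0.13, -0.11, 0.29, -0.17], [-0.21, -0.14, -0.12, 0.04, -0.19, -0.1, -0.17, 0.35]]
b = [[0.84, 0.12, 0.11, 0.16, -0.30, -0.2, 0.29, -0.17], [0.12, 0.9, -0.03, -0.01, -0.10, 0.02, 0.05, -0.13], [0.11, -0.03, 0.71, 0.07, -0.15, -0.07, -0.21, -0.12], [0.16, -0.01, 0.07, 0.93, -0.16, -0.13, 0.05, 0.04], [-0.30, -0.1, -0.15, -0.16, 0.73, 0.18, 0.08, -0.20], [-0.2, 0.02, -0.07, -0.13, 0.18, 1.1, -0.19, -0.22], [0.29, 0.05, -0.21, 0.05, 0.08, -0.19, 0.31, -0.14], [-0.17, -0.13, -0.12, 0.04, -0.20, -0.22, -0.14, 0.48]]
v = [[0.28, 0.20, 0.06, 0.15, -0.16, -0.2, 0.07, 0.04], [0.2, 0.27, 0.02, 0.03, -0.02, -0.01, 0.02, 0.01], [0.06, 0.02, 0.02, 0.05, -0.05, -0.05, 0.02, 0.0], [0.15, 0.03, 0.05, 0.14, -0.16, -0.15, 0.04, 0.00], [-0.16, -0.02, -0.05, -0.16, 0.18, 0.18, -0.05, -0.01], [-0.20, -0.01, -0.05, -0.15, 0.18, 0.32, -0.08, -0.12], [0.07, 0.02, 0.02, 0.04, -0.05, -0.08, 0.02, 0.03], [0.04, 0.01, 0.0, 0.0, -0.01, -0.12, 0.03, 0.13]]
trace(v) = 1.36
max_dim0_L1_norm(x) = 1.32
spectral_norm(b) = 1.58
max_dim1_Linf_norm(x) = 0.79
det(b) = 0.00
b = x + v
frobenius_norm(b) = 2.50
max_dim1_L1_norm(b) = 2.19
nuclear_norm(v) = 1.39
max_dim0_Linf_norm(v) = 0.32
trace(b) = 6.00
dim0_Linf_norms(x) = [0.56, 0.63, 0.69, 0.79, 0.55, 0.78, 0.29, 0.35]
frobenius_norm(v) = 0.91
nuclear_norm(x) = 4.64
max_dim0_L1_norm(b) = 2.19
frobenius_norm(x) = 1.90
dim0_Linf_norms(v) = [0.28, 0.27, 0.06, 0.16, 0.18, 0.32, 0.08, 0.13]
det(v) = 0.00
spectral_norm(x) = 0.89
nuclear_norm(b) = 6.00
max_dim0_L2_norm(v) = 0.47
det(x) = -0.00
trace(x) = 4.64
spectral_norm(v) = 0.83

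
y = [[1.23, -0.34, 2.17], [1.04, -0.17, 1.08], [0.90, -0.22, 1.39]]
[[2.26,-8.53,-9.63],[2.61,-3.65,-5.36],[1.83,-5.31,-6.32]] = y @ [[3.47, 1.38, -1.33], [2.97, -0.81, 1.67], [-0.46, -4.84, -3.42]]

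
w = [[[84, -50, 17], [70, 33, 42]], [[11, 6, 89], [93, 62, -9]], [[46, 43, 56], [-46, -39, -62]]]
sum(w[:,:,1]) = 55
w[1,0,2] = 89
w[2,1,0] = -46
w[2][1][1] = -39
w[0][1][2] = 42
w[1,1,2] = -9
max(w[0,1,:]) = 70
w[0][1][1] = 33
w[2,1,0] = -46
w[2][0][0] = 46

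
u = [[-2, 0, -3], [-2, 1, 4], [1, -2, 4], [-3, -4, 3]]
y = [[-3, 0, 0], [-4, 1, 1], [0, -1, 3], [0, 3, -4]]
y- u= [[-1, 0, 3], [-2, 0, -3], [-1, 1, -1], [3, 7, -7]]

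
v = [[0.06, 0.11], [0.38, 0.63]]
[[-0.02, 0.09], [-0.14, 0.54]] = v @ [[-0.48, 0.44],[0.07, 0.59]]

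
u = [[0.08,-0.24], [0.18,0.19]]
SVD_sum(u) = [[-0.05, -0.21], [0.06, 0.22]] + [[0.13, -0.03], [0.12, -0.03]]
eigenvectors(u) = [[0.76+0.00j, 0.76-0.00j], [(-0.17-0.63j), -0.17+0.63j]]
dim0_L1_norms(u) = [0.26, 0.43]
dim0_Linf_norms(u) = [0.18, 0.24]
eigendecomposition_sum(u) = [[0.04+0.12j,  -0.12+0.08j], [(0.09-0.06j),  0.10+0.08j]] + [[(0.04-0.12j),-0.12-0.08j], [(0.09+0.06j),0.10-0.08j]]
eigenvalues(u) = [(0.14+0.2j), (0.14-0.2j)]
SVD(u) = [[-0.68, 0.73],[0.73, 0.68]] @ diag([0.3122995750871069, 0.18699993422569022]) @ [[0.25, 0.97], [0.97, -0.25]]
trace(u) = 0.27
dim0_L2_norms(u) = [0.2, 0.31]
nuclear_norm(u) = 0.50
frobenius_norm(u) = 0.36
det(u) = 0.06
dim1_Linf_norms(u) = [0.24, 0.19]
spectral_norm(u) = 0.31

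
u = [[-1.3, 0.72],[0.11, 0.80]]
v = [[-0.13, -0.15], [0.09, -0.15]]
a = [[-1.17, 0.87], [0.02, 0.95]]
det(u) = -1.12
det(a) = -1.13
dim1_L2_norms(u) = [1.49, 0.81]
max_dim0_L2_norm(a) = 1.29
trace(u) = -0.50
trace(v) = -0.28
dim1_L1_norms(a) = [2.04, 0.97]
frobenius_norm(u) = 1.69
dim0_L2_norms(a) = [1.17, 1.29]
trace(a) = -0.22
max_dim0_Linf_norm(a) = 1.17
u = v + a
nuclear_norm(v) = 0.37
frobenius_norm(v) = 0.26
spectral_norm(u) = 1.52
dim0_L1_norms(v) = [0.22, 0.3]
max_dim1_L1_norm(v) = 0.28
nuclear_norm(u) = 2.26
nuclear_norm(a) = 2.30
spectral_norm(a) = 1.59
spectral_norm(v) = 0.22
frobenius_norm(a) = 1.74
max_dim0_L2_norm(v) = 0.21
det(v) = 0.03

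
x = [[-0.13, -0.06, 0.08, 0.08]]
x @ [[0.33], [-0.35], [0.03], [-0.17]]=[[-0.03]]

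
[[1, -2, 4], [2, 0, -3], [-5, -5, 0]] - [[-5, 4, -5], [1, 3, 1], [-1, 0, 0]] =[[6, -6, 9], [1, -3, -4], [-4, -5, 0]]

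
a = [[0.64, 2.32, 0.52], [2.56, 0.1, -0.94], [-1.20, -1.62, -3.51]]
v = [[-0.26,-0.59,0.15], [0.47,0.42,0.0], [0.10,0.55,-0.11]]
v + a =[[0.38, 1.73, 0.67], [3.03, 0.52, -0.94], [-1.1, -1.07, -3.62]]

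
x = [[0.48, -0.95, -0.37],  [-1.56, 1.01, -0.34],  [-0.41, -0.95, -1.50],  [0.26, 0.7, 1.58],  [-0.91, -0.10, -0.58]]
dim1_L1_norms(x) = [1.8, 2.91, 2.86, 2.54, 1.59]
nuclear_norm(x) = 5.31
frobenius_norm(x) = 3.52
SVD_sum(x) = [[-0.17,-0.28,-0.52], [-0.07,-0.12,-0.22], [-0.5,-0.82,-1.54], [0.48,0.78,1.46], [-0.22,-0.36,-0.67]] + [[0.74, -0.55, 0.06], [-1.5, 1.12, -0.11], [0.12, -0.09, 0.01], [-0.09, 0.07, -0.01], [-0.56, 0.42, -0.04]] + [[-0.09, -0.12, 0.09], [0.01, 0.01, -0.01], [-0.03, -0.04, 0.03], [-0.12, -0.15, 0.12], [-0.13, -0.16, 0.13]]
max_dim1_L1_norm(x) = 2.91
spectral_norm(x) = 2.71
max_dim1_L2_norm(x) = 1.89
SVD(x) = [[0.23, 0.42, 0.46], [0.1, -0.85, -0.04], [0.67, 0.07, 0.15], [-0.64, -0.05, 0.6], [0.29, -0.32, 0.64]] @ diag([2.7101119603569646, 2.2124138252795116, 0.38564002391115776]) @ [[-0.27,-0.45,-0.85], [0.8,-0.6,0.06], [-0.53,-0.66,0.53]]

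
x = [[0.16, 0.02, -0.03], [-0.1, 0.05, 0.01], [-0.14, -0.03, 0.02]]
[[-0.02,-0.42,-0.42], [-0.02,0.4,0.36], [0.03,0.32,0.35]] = x @ [[-0.16, -2.54, -2.72], [-0.67, 2.53, 1.66], [-0.61, 2.03, 0.71]]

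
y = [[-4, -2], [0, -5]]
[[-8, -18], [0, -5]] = y @ [[2, 4], [0, 1]]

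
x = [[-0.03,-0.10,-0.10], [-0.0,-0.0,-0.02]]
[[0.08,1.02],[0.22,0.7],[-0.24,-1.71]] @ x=[[-0.00, -0.01, -0.03],[-0.01, -0.02, -0.04],[0.01, 0.02, 0.06]]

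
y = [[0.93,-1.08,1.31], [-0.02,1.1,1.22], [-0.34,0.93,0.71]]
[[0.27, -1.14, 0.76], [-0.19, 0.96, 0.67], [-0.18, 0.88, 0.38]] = y @ [[0.04, -0.19, 0.02],[-0.19, 0.88, -0.01],[0.02, -0.01, 0.56]]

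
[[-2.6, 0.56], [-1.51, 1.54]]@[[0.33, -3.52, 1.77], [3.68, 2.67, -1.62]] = [[1.2,10.65,-5.51], [5.17,9.43,-5.17]]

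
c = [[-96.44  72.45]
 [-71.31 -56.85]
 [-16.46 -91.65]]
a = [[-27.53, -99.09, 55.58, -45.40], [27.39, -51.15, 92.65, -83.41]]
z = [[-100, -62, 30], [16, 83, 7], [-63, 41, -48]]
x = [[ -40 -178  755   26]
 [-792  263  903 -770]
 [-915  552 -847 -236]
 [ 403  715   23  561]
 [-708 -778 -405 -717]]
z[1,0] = 16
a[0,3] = -45.4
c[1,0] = -71.31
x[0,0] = -40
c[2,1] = -91.65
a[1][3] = -83.41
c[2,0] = -16.46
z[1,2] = 7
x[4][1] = -778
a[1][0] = 27.39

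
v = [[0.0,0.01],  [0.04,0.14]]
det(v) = -0.000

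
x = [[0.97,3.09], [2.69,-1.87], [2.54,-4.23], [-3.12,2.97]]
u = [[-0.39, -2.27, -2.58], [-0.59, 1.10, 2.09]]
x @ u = [[-2.20,1.20,3.96], [0.05,-8.16,-10.85], [1.51,-10.42,-15.39], [-0.54,10.35,14.26]]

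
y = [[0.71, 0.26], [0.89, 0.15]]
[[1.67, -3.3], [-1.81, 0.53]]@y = [[-1.75, -0.06], [-0.81, -0.39]]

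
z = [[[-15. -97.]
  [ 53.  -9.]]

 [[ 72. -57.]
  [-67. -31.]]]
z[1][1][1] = -31.0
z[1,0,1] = -57.0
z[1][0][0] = 72.0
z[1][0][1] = -57.0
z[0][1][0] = 53.0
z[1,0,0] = 72.0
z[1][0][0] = 72.0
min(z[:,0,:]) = -97.0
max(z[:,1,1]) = -9.0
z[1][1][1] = -31.0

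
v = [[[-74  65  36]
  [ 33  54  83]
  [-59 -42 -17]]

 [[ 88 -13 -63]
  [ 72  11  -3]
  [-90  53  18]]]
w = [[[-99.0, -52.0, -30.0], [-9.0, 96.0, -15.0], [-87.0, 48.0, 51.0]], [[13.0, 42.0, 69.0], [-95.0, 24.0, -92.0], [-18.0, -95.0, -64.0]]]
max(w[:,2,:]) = 51.0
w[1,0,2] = 69.0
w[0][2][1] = 48.0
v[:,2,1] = [-42, 53]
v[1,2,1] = 53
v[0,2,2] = -17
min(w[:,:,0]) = -99.0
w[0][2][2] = 51.0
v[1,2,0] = -90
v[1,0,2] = -63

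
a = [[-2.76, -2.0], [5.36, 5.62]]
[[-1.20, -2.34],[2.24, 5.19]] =a@[[0.47, 0.58],[-0.05, 0.37]]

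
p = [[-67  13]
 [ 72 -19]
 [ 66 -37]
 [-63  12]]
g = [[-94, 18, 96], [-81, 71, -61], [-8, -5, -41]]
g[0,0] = -94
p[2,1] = -37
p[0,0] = -67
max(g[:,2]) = 96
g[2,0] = -8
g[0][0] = -94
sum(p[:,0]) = 8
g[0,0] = -94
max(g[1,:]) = 71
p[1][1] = -19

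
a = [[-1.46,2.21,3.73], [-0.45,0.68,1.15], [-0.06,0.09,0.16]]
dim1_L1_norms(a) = [7.4, 2.28, 0.31]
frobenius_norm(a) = 4.79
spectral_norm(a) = 4.79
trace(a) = -0.62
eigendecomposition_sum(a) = [[-1.46, 2.22, 3.70], [-0.45, 0.69, 1.14], [-0.06, 0.09, 0.15]] + [[0.00,-0.01,-0.00], [0.00,-0.01,-0.0], [0.0,-0.0,-0.0]] + [[-0.0, -0.00, 0.04], [-0.0, -0.0, 0.01], [-0.0, -0.0, 0.01]]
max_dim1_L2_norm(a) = 4.57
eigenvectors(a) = [[0.95, -0.87, 0.94],[0.29, -0.49, 0.26],[0.04, -0.05, 0.22]]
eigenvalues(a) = [-0.62, -0.0, 0.01]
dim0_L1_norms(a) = [1.97, 2.98, 5.04]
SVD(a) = [[-0.95,-0.10,-0.28],  [-0.29,0.20,0.93],  [-0.04,0.97,-0.22]] @ diag([4.790958036145127, 0.004565411019954011, 0.000502910190068768]) @ [[0.32, -0.48, -0.82],  [0.34, -0.74, 0.57],  [-0.88, -0.46, -0.07]]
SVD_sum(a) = [[-1.46, 2.21, 3.73], [-0.45, 0.68, 1.15], [-0.06, 0.09, 0.16]] + [[-0.00, 0.00, -0.00],  [0.0, -0.00, 0.00],  [0.0, -0.0, 0.00]] + [[0.0, 0.0, 0.00], [-0.00, -0.0, -0.0], [0.0, 0.0, 0.00]]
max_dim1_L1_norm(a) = 7.4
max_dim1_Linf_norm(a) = 3.73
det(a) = 0.00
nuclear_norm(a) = 4.80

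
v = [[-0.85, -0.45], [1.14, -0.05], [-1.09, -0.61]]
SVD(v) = [[-0.5,-0.32], [0.57,-0.82], [-0.65,-0.47]] @ diag([1.8817895029960556, 0.49615347062562987]) @ [[0.95, 0.32], [-0.32, 0.95]]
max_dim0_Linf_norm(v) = 1.14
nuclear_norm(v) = 2.38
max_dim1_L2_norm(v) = 1.25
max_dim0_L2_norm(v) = 1.79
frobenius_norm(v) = 1.95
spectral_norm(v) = 1.88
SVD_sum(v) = [[-0.9,-0.30], [1.01,0.34], [-1.16,-0.39]] + [[0.05,-0.15], [0.13,-0.39], [0.07,-0.22]]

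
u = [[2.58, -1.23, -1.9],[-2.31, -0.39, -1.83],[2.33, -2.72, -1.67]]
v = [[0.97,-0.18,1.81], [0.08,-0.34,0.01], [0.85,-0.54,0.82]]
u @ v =[[0.79, 0.98, 3.1], [-3.83, 1.54, -5.69], [0.62, 1.41, 2.82]]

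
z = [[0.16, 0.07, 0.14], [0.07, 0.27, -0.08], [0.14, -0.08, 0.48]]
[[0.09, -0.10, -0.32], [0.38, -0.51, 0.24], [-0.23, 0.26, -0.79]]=z@[[0.44, -0.11, -1.55], [1.17, -1.78, 1.0], [-0.41, 0.27, -1.03]]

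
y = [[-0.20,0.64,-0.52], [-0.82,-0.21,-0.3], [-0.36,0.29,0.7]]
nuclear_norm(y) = 2.57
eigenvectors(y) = [[0.08-0.62j,(0.08+0.62j),-0.41+0.00j], [(0.74+0j),(0.74-0j),(0.06+0j)], [-0.01-0.23j,(-0.01+0.23j),(0.91+0j)]]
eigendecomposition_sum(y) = [[-0.16+0.32j, 0.33+0.13j, (-0.09+0.14j)], [(-0.4-0.14j), (-0.11+0.4j), -0.17-0.09j], [(-0.04+0.13j), 0.13+0.03j, (-0.03+0.05j)]] + [[-0.16-0.32j,(0.33-0.13j),(-0.09-0.14j)], [-0.40+0.14j,-0.11-0.40j,-0.17+0.09j], [(-0.04-0.13j),0.13-0.03j,(-0.03-0.05j)]] + [[0.12-0.00j, (-0.02-0j), -0.34+0.00j], [-0.02+0.00j, 0j, 0.05-0.00j], [-0.28+0.00j, 0.04+0.00j, (0.75-0j)]]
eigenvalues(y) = [(-0.29+0.78j), (-0.29-0.78j), (0.88+0j)]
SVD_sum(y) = [[-0.43,  0.13,  -0.45], [-0.49,  0.15,  -0.51], [0.13,  -0.04,  0.14]] + [[0.16, 0.00, -0.15], [-0.28, -0.00, 0.27], [-0.54, -0.01, 0.51]] + [[0.07, 0.51, 0.08], [-0.05, -0.36, -0.06], [0.05, 0.34, 0.05]]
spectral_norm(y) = 0.98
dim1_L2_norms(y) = [0.85, 0.9, 0.84]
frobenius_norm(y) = 1.49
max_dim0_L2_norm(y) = 0.92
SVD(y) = [[-0.65,0.25,0.72], [-0.74,-0.45,-0.5], [0.20,-0.86,0.48]] @ diag([0.9814677584061671, 0.8649508372455, 0.7202645960738882]) @ [[0.67, -0.21, 0.71], [0.73, 0.01, -0.69], [0.13, 0.98, 0.16]]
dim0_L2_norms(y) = [0.92, 0.73, 0.92]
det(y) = 0.61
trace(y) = 0.29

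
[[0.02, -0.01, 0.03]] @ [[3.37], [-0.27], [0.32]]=[[0.08]]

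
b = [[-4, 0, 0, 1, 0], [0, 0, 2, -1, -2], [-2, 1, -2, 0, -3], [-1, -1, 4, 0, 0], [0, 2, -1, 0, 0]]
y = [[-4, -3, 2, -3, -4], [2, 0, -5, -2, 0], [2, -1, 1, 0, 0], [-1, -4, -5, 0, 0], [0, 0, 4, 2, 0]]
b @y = [[15, 8, -13, 12, 16], [5, 2, -1, -4, 0], [6, 8, -23, -2, 8], [10, -1, 7, 5, 4], [2, 1, -11, -4, 0]]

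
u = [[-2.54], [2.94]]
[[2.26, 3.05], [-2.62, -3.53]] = u@ [[-0.89, -1.20]]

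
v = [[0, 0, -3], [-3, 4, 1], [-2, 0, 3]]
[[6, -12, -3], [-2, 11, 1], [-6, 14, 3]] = v @ [[0, -1, 0], [0, 1, 0], [-2, 4, 1]]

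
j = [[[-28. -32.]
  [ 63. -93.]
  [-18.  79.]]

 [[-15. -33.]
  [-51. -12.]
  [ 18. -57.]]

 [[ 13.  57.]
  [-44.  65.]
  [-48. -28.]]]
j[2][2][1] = -28.0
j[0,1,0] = 63.0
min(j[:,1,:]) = -93.0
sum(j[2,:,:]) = 15.0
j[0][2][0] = -18.0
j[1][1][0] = -51.0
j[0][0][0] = -28.0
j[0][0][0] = -28.0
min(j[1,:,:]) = -57.0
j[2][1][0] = -44.0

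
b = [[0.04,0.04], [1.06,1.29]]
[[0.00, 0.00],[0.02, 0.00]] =b@ [[-0.02, -0.0], [0.03, 0.00]]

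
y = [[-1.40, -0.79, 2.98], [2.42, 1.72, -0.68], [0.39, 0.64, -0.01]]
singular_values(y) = [4.18, 1.93, 0.28]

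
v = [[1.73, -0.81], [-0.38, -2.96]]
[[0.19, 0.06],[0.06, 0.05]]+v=[[1.92, -0.75], [-0.32, -2.91]]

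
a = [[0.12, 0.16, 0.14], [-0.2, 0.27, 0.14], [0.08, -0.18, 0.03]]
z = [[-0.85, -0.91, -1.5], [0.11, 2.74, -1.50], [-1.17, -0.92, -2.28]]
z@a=[[-0.04, -0.11, -0.29], [-0.65, 1.03, 0.35], [-0.14, -0.03, -0.36]]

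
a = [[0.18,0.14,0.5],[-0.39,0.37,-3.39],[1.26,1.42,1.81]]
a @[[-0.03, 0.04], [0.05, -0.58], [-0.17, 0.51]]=[[-0.08, 0.18], [0.61, -1.96], [-0.27, 0.15]]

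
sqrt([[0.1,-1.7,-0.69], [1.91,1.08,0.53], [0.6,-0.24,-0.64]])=[[(0.92-0.01j), (-0.76-0.01j), (-0.34+0.03j)], [(0.79+0.09j), 1.31+0.05j, (0.47-0.26j)], [(0.47-0.23j), (0.01-0.14j), (-0.02+0.68j)]]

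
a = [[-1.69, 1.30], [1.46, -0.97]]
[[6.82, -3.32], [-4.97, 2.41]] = a @ [[0.59,-0.35],[6.01,-3.01]]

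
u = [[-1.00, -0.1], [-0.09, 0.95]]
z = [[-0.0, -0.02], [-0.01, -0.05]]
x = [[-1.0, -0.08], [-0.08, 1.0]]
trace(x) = 0.00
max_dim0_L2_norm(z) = 0.05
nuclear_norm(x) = 2.01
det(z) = -0.00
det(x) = -1.01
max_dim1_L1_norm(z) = 0.06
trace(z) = -0.05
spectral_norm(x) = 1.00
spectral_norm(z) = 0.05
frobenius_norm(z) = 0.05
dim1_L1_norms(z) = [0.02, 0.06]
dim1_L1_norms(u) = [1.1, 1.04]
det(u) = -0.96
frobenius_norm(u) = 1.39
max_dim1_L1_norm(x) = 1.08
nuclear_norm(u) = 1.96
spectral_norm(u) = 1.01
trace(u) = -0.05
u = z + x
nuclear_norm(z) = 0.06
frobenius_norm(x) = 1.42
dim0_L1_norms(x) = [1.08, 1.08]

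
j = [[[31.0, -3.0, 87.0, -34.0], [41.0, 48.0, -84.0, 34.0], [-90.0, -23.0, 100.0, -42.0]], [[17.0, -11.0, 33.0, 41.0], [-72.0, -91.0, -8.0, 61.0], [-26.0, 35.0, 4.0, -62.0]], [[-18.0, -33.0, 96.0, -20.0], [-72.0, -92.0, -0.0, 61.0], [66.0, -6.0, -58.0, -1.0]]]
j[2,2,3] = -1.0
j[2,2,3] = -1.0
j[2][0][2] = 96.0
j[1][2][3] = -62.0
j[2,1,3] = 61.0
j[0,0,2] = 87.0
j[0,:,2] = [87.0, -84.0, 100.0]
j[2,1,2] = -0.0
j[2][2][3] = -1.0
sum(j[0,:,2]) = 103.0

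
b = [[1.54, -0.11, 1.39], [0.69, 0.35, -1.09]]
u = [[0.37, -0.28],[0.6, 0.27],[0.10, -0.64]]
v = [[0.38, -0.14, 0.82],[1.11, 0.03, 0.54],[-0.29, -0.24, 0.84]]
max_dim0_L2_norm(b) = 1.77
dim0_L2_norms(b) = [1.69, 0.37, 1.77]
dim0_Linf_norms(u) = [0.6, 0.64]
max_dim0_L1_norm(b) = 2.48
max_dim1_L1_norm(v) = 1.68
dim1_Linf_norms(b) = [1.54, 1.09]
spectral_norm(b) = 2.10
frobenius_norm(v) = 1.79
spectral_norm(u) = 0.75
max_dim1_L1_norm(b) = 3.04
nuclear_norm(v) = 2.48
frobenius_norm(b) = 2.47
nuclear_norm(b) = 3.40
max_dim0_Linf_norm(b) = 1.54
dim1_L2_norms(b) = [2.08, 1.34]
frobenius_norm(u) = 1.03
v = u @ b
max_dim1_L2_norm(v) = 1.23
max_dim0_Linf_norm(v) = 1.11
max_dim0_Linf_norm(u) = 0.64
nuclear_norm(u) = 1.46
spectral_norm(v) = 1.50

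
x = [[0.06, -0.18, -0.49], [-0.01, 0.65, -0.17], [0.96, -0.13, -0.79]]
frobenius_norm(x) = 1.51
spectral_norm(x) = 1.31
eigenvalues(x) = [(-0.38+0.55j), (-0.38-0.55j), (0.68+0j)]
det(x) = 0.30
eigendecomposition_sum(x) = [[0.02+0.42j, -0.04+0.03j, (-0.25-0.18j)], [(0.04+0.08j), -0.01+0.01j, -0.06-0.01j], [(0.47+0.32j), -0.00+0.07j, (-0.4+0.12j)]] + [[(0.02-0.42j), (-0.04-0.03j), (-0.25+0.18j)], [(0.04-0.08j), -0.01-0.01j, -0.06+0.01j], [(0.47-0.32j), -0.00-0.07j, (-0.4-0.12j)]] + [[(0.01-0j), (-0.1-0j), 0.01-0.00j], [-0.08+0.00j, 0.66+0.00j, -0.05+0.00j], [0.02-0.00j, (-0.12-0j), 0.01-0.00j]]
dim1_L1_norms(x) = [0.73, 0.83, 1.88]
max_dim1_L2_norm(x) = 1.25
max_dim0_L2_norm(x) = 0.96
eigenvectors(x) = [[-0.36-0.47j, -0.36+0.47j, (-0.14+0j)], [-0.10-0.06j, -0.10+0.06j, (0.97+0j)], [-0.80+0.00j, -0.80-0.00j, (-0.18+0j)]]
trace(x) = -0.08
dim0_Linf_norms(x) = [0.96, 0.65, 0.79]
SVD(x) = [[-0.31, -0.13, 0.94], [-0.02, 0.99, 0.13], [-0.95, 0.02, -0.31]] @ diag([1.309769696391179, 0.6760075500125078, 0.3430993074044953]) @ [[-0.71, 0.13, 0.69],[0.0, 0.98, -0.18],[-0.70, -0.12, -0.70]]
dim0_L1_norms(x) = [1.03, 0.96, 1.45]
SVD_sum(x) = [[0.29, -0.05, -0.28], [0.02, -0.00, -0.02], [0.89, -0.16, -0.86]] + [[-0.00,-0.09,0.02], [0.00,0.66,-0.12], [0.00,0.01,-0.0]] + [[-0.23, -0.04, -0.23], [-0.03, -0.01, -0.03], [0.07, 0.01, 0.07]]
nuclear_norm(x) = 2.33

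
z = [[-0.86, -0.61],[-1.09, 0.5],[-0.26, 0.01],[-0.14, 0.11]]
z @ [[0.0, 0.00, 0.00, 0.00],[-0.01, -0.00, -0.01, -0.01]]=[[0.01,0.0,0.01,0.01], [-0.00,0.00,-0.0,-0.0], [-0.0,0.0,-0.0,-0.00], [-0.0,0.0,-0.00,-0.0]]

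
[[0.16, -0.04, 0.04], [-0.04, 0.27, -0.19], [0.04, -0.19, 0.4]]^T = [[0.16,  -0.04,  0.04], [-0.04,  0.27,  -0.19], [0.04,  -0.19,  0.4]]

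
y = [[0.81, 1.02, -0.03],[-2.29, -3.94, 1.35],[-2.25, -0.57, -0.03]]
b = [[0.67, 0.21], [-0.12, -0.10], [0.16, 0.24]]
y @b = [[0.42, 0.06], [-0.85, 0.24], [-1.44, -0.42]]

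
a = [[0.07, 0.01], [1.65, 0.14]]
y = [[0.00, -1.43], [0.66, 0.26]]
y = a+[[-0.07, -1.44],[-0.99, 0.12]]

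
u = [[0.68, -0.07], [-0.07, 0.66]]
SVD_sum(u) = [[0.42, -0.37], [-0.37, 0.32]] + [[0.26, 0.3], [0.30, 0.34]]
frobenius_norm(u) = 0.95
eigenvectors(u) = [[0.76, 0.66], [-0.66, 0.76]]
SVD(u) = [[-0.76, 0.66], [0.66, 0.76]] @ diag([0.7407106781186549, 0.5992893218813453]) @ [[-0.76, 0.66],  [0.66, 0.76]]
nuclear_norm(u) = 1.34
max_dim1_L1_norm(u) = 0.75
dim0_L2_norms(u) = [0.68, 0.66]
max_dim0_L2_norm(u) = 0.68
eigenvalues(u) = [0.74, 0.6]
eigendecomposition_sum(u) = [[0.42, -0.37], [-0.37, 0.32]] + [[0.26, 0.3], [0.3, 0.34]]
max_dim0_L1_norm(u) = 0.75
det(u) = 0.44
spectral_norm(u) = 0.74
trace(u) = 1.34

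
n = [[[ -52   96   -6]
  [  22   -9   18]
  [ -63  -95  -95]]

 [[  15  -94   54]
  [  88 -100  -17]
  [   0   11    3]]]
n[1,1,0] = 88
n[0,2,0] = -63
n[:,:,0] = [[-52, 22, -63], [15, 88, 0]]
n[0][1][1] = -9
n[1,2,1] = 11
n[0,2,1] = -95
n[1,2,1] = 11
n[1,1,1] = -100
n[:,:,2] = [[-6, 18, -95], [54, -17, 3]]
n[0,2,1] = -95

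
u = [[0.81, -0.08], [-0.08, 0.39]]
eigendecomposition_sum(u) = [[0.8, -0.15], [-0.15, 0.03]] + [[0.01, 0.07], [0.07, 0.36]]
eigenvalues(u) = [0.82, 0.38]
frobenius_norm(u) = 0.91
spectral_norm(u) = 0.82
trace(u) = 1.20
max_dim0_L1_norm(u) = 0.89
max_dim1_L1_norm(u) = 0.89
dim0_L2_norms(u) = [0.81, 0.4]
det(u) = 0.31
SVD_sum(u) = [[0.80,-0.15], [-0.15,0.03]] + [[0.01, 0.07], [0.07, 0.36]]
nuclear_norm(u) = 1.20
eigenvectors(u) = [[0.98, 0.18], [-0.18, 0.98]]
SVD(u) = [[-0.98, 0.18], [0.18, 0.98]] @ diag([0.8247220505424424, 0.37527794945755766]) @ [[-0.98,0.18],[0.18,0.98]]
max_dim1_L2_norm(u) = 0.81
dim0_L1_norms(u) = [0.89, 0.47]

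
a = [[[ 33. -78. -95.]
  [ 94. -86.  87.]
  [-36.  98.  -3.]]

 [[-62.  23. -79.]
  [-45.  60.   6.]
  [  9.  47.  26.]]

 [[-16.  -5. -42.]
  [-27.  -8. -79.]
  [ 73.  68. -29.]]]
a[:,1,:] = [[94.0, -86.0, 87.0], [-45.0, 60.0, 6.0], [-27.0, -8.0, -79.0]]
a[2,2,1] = 68.0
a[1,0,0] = -62.0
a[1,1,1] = 60.0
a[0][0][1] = -78.0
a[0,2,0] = -36.0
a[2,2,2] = -29.0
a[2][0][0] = -16.0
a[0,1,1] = -86.0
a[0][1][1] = -86.0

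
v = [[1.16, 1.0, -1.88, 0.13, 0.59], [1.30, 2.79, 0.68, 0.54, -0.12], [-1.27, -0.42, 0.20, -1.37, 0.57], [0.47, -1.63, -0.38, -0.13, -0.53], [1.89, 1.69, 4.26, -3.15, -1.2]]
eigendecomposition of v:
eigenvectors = [[-0.22, 0.42, 0.01, -0.37, -0.24], [0.07, 0.59, -0.24, 0.25, 0.20], [-0.15, -0.0, -0.37, -0.29, -0.37], [0.23, -0.31, 0.36, -0.04, -0.36], [0.93, 0.62, -0.82, -0.85, -0.8]]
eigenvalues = [-2.99, 3.31, 2.57, 0.4, -0.47]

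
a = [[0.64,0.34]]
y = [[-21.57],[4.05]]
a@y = [[-12.43]]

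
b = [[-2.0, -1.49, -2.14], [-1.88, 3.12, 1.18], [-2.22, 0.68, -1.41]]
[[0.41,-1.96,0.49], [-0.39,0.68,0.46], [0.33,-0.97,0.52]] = b @ [[0.14, 0.49, -0.26], [0.11, 0.46, -0.02], [-0.40, 0.14, 0.03]]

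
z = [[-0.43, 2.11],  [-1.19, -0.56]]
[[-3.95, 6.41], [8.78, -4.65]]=z@[[-5.93, 2.26], [-3.08, 3.5]]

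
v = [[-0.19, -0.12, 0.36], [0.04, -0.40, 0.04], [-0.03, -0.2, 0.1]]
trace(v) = -0.49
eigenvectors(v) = [[0.87,  -0.93,  -0.11],[0.14,  -0.16,  0.92],[0.47,  -0.32,  0.37]]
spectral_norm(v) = 0.52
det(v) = -0.00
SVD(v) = [[-0.65, 0.73, -0.21], [-0.63, -0.67, -0.39], [-0.42, -0.12, 0.90]] @ diag([0.52495272537464, 0.3444083476398174, 0.002743391650591399]) @ [[0.21, 0.79, -0.58], [-0.47, 0.60, 0.65], [-0.86, -0.13, -0.5]]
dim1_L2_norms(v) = [0.42, 0.4, 0.23]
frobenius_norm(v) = 0.63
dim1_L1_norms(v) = [0.67, 0.48, 0.33]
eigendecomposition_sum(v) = [[0.02,0.03,-0.07],  [0.00,0.01,-0.01],  [0.01,0.02,-0.04]] + [[-0.2, -0.2, 0.43], [-0.03, -0.03, 0.07], [-0.07, -0.07, 0.15]] + [[-0.01,  0.05,  0.0], [0.07,  -0.37,  -0.02], [0.03,  -0.15,  -0.01]]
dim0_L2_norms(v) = [0.2, 0.46, 0.38]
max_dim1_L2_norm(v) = 0.42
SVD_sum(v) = [[-0.07, -0.27, 0.2], [-0.07, -0.26, 0.19], [-0.05, -0.18, 0.13]] + [[-0.12, 0.15, 0.16], [0.11, -0.14, -0.15], [0.02, -0.02, -0.03]] + [[0.0,0.00,0.00], [0.00,0.00,0.00], [-0.00,-0.0,-0.00]]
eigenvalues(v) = [-0.01, -0.09, -0.39]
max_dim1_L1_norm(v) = 0.67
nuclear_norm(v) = 0.87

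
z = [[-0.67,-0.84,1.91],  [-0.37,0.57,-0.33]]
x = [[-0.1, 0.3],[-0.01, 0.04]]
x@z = [[-0.04, 0.26, -0.29], [-0.01, 0.03, -0.03]]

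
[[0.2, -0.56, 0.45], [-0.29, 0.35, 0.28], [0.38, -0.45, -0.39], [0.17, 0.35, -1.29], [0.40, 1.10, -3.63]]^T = [[0.2, -0.29, 0.38, 0.17, 0.40], [-0.56, 0.35, -0.45, 0.35, 1.1], [0.45, 0.28, -0.39, -1.29, -3.63]]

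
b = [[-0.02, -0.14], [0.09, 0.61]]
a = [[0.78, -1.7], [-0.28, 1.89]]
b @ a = [[0.02, -0.23], [-0.1, 1.0]]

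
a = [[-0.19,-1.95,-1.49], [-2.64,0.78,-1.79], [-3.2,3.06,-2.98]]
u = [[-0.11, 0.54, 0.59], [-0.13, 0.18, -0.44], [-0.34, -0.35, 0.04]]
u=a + [[0.08, 2.49, 2.08], [2.51, -0.60, 1.35], [2.86, -3.41, 3.02]]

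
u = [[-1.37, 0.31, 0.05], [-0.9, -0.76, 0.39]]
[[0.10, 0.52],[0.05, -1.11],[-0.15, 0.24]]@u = [[-0.61, -0.36, 0.21], [0.93, 0.86, -0.43], [-0.01, -0.23, 0.09]]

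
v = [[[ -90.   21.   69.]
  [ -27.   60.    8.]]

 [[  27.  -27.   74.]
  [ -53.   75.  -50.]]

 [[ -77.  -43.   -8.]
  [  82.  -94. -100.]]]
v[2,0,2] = -8.0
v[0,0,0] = -90.0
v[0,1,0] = -27.0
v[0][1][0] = -27.0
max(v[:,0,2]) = 74.0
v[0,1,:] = [-27.0, 60.0, 8.0]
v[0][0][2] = 69.0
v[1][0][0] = 27.0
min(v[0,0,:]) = -90.0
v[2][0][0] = -77.0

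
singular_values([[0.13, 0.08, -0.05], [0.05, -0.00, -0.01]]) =[0.17, 0.03]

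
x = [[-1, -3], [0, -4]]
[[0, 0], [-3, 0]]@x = [[0, 0], [3, 9]]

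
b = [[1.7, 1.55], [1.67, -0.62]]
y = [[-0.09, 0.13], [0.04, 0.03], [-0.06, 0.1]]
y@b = [[0.06, -0.22], [0.12, 0.04], [0.06, -0.16]]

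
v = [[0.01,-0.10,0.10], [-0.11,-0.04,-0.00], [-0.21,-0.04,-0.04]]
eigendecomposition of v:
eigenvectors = [[-0.09-0.37j,(-0.09+0.37j),0.28+0.00j], [(0.41-0.09j),0.41+0.09j,(-0.67+0j)], [0.82+0.00j,(0.82-0j),-0.69+0.00j]]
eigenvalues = [(-0.04+0.1j), (-0.04-0.1j), (0.01+0j)]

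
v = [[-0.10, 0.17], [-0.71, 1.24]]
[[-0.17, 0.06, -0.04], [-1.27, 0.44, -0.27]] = v @ [[-1.18, 0.41, -0.25],[-1.7, 0.59, -0.36]]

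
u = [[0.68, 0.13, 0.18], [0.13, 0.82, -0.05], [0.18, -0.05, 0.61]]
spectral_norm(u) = 0.91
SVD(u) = [[-0.61, 0.45, -0.65], [-0.75, -0.59, 0.3], [-0.24, 0.67, 0.70]] @ diag([0.9101692178989543, 0.776401993871533, 0.42342878822951213]) @ [[-0.61, -0.75, -0.24], [0.45, -0.59, 0.67], [-0.65, 0.3, 0.7]]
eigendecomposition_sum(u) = [[0.18, -0.08, -0.19],[-0.08, 0.04, 0.09],[-0.19, 0.09, 0.21]] + [[0.34, 0.42, 0.14], [0.42, 0.51, 0.17], [0.14, 0.17, 0.05]] + [[0.16, -0.21, 0.24], [-0.21, 0.27, -0.31], [0.24, -0.31, 0.35]]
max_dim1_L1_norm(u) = 1.0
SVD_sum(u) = [[0.34, 0.42, 0.14], [0.42, 0.51, 0.17], [0.14, 0.17, 0.05]] + [[0.16, -0.21, 0.24],[-0.21, 0.27, -0.31],[0.24, -0.31, 0.35]] + [[0.18, -0.08, -0.19], [-0.08, 0.04, 0.09], [-0.19, 0.09, 0.21]]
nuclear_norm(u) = 2.11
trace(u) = 2.11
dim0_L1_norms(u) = [0.99, 1.0, 0.84]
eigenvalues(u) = [0.42, 0.91, 0.78]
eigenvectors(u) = [[0.65,  -0.61,  0.45], [-0.30,  -0.75,  -0.59], [-0.70,  -0.24,  0.67]]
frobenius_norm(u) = 1.27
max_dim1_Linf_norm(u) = 0.82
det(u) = 0.30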